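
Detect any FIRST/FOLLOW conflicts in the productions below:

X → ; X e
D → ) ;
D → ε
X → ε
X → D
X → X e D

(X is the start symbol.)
Nullable non-terminals: D, X.
FIRST sets used below: FIRST(D) = { ')', ε }, FIRST(X) = { ')', ';', 'e', ε }

D: nullable alternative(s) D → ε; FOLLOW(D) = { $, 'e' }
  D → ) ;: FIRST \ {ε} = { ')' } — disjoint from FOLLOW(D)
  D → ε: FIRST \ {ε} = { } — this is the only nullable alternative, skip

X: nullable alternative(s) X → ε, X → D; FOLLOW(X) = { $, 'e' }
  X → ; X e: FIRST \ {ε} = { ';' } — disjoint from FOLLOW(X)
  X → ε: FIRST \ {ε} = { } — disjoint from FOLLOW(X)
  X → D: FIRST \ {ε} = { ')' } — disjoint from FOLLOW(X)
  X → X e D: FIRST \ {ε} = { ')', ';', 'e' } — overlaps FOLLOW(X) on { 'e' }: CONFLICT

So the grammar has 1 FIRST/FOLLOW conflict (marked CONFLICT above).

Answer: Yes. X → X e D with FOLLOW(X) on { 'e' }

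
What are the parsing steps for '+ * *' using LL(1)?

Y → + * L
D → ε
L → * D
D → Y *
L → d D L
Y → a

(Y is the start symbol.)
LL(1) parsing maintains a stack (initially the start symbol over $) and the input. At each step: if the stack top is a terminal, match it against the current input token; if it is a non-terminal N, replace it with the RHS of M[N, lookahead] (the unique production whose predict set contains the lookahead).

Stack is shown with the top on the left.

Stack    Input    Action
------------------------
Y $      + * * $  output Y → + * L
+ * L $  + * * $  match '+'
* L $    * * $    match '*'
L $      * $      output L → * D
* D $    * $      match '*'
D $      $        output D → ε
$        $        accept

The string is accepted.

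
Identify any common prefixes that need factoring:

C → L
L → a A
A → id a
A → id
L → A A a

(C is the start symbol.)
Left-factoring is needed when two productions for the same non-terminal
share a common prefix on the right-hand side.

Productions for L:
  L → a A
  L → A A a
Productions for A:
  A → id a
  A → id

Found common prefix 'id' in productions for A

Answer: Yes, A has productions with common prefix 'id'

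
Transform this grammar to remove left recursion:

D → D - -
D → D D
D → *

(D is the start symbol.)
D → * D'
D' → - - D'
D' → D D'
D' → ε

D is directly left-recursive. The standard transformation for
  A → A α₁ | ... | A α_m | β₁ | ... | β_n
is
  A  → β₁ A' | ... | β_n A'
  A' → α₁ A' | ... | α_m A' | ε

D → * becomes D → * D'
D → D - - becomes D' → - - D'
D → D D becomes D' → D D'
Add D' → ε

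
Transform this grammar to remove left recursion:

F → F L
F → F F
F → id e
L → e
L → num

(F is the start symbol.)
F → id e F'
F' → L F'
F' → F F'
F' → ε
L → e
L → num

F is directly left-recursive. The standard transformation for
  A → A α₁ | ... | A α_m | β₁ | ... | β_n
is
  A  → β₁ A' | ... | β_n A'
  A' → α₁ A' | ... | α_m A' | ε

F → id e becomes F → id e F'
F → F L becomes F' → L F'
F → F F becomes F' → F F'
Add F' → ε

Productions for other non-terminals are unchanged:
  L → e
  L → num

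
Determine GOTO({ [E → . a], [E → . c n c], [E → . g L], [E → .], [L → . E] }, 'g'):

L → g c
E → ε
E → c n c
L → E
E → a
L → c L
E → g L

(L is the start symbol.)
GOTO(I, 'g') = CLOSURE({ [A → αX.β] : [A → α.Xβ] ∈ I, X = 'g' })

Items with dot before 'g', with the dot advanced:
  [E → . g L] → [E → g . L]
Closure of the advanced items:
  [E → g . L] has the dot before L: add [L → . g c], [L → . E], [L → . c L]
  [L → . E] has the dot before E: add [E → .], [E → . c n c], [E → . a], [E → . g L]

GOTO = { [E → . a], [E → . c n c], [E → . g L], [E → .], [E → g . L], [L → . E], [L → . c L], [L → . g c] }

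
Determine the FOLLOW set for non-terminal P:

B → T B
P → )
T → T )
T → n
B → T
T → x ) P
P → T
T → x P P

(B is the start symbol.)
{ $, ')', 'n', 'x' }

To compute FOLLOW(P), find every occurrence of P on a right-hand side N → α P β: add FIRST(β) \ {ε}, and if β is empty or nullable also add FOLLOW(N). Iterate to a fixed point.

In T → x ) P: P is at the end, add FOLLOW(T)
In T → x P P: P is followed by P, add FIRST(P) \ {ε} = { ')', 'n', 'x' }
In T → x P P: P is at the end, add FOLLOW(T)

The FOLLOW sets referred to above (computed the same way, to a fixed point):
  FOLLOW(T) = { $, ')', 'n', 'x' }

Taking the union: FOLLOW(P) = { $, ')', 'n', 'x' }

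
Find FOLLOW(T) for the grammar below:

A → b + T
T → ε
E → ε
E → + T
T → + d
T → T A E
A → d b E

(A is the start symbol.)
In A → b + T: T is at the end, add FOLLOW(A)
In E → + T: T is at the end, add FOLLOW(E)
In T → T A E: T is followed by A E, add FIRST(A E) \ {ε} = { 'b', 'd' }

The FOLLOW sets referred to above (computed the same way, to a fixed point):
  FOLLOW(A) = { $, '+', 'b', 'd' }
  FOLLOW(E) = { $, '+', 'b', 'd' }

Taking the union: FOLLOW(T) = { $, '+', 'b', 'd' }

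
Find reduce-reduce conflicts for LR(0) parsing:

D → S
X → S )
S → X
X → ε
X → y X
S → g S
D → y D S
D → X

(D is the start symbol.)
A reduce-reduce conflict occurs when an LR(0) state has two complete items [A → α .] and [B → β .] — both call for a reduction, and with no lookahead the parser cannot choose between them.

Augment with D' → D and build the canonical LR(0) collection (I0 = CLOSURE({[D' → . D]}), then GOTO on every symbol after a dot until no new states appear). It has 15 states:
  I0: { [D → . S], [D → . X], [D → . y D S], [D' → . D], [S → . X], [S → . g S], [X → . S )], [X → . y X], [X → .] }  — shift, reduce
  I1: { [D' → D .] }  — accept
  I2: { [D → S .], [X → S . )] }  — shift, reduce
  I3: { [D → X .], [S → X .] }  — 2 reduces
  I4: { [S → . X], [S → . g S], [S → g . S], [X → . S )], [X → . y X], [X → .] }  — shift, reduce
  I5: { [D → . S], [D → . X], [D → . y D S], [D → y . D S], [S → . X], [S → . g S], [X → . S )], [X → . y X], [X → .], [X → y . X] }  — shift, reduce
  I6: { [D → y D . S], [S → . X], [S → . g S], [X → . S )], [X → . y X], [X → .] }  — shift, reduce
  I7: { [D → X .], [S → X .], [X → y X .] }  — 3 reduces
  I8: { [D → y D S .], [X → S . )] }  — shift, reduce
  I9: { [S → X .] }  — reduce
  I10: { [S → . X], [S → . g S], [X → . S )], [X → . y X], [X → .], [X → y . X] }  — shift, reduce
  I11: { [X → S . )] }  — shift
  I12: { [S → X .], [X → y X .] }  — 2 reduces
  I13: { [X → S ) .] }  — reduce
  I14: { [S → g S .], [X → S . )] }  — shift, reduce

I3 contains complete items [D → X .], [S → X .] — reduce-reduce conflict.
I7 contains complete items [D → X .], [S → X .], [X → y X .] — reduce-reduce conflict.
I12 contains complete items [S → X .], [X → y X .] — reduce-reduce conflict.

Answer: Yes — I3: [D → X .] vs [S → X .]; I7: [D → X .] vs [S → X .]; I12: [S → X .] vs [X → y X .]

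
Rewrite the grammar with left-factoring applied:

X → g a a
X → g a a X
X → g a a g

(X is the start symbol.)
X → g a a X'
X' → ε
X' → X
X' → g

Left-factoring transforms A → αβ₁ | αβ₂ into A → αA' and A' → β₁ | β₂
(α is the longest common prefix among the alternatives). Repeat until
no nonterminal has two alternatives with a common prefix.

Round 1: X has alternatives sharing prefix 'g a a'. Introduce X': X → g a a X'
  Add: X' → ε
  Add: X' → X
  Add: X' → g

No remaining common prefixes — done.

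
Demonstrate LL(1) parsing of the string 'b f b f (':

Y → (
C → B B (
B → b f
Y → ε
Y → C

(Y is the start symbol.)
Stack is shown with the top on the left.

Stack      Input        Action
------------------------------
Y $        b f b f ( $  output Y → C
C $        b f b f ( $  output C → B B (
B B ( $    b f b f ( $  output B → b f
b f B ( $  b f b f ( $  match 'b'
f B ( $    f b f ( $    match 'f'
B ( $      b f ( $      output B → b f
b f ( $    b f ( $      match 'b'
f ( $      f ( $        match 'f'
( $        ( $          match '('
$          $            accept

The string is accepted.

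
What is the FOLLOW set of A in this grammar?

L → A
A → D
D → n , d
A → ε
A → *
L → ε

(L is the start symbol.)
{ $ }

To compute FOLLOW(A), find every occurrence of A on a right-hand side N → α A β: add FIRST(β) \ {ε}, and if β is empty or nullable also add FOLLOW(N). Iterate to a fixed point.

In L → A: A is at the end, add FOLLOW(L)

The FOLLOW sets referred to above (computed the same way, to a fixed point):
  FOLLOW(L) = { $ }

Taking the union: FOLLOW(A) = { $ }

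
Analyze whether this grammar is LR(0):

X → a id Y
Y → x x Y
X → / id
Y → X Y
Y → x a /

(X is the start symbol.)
A grammar is LR(0) if no state in the canonical LR(0) collection has:
  - both a shift item (dot before a terminal) and a complete item (shift-reduce conflict), or
  - two or more complete items (reduce-reduce conflict; the accept item [X' → X .] counts as a complete item here).

Augment with X' → X and build the canonical LR(0) collection (I0 = CLOSURE({[X' → . X]}), then GOTO on every symbol after a dot until no new states appear). It has 14 states:
  I0: { [X → . / id], [X → . a id Y], [X' → . X] }  — shift
  I1: { [X → / . id] }  — shift
  I2: { [X' → X .] }  — accept
  I3: { [X → a . id Y] }  — shift
  I4: { [X → . / id], [X → . a id Y], [X → a id . Y], [Y → . X Y], [Y → . x a /], [Y → . x x Y] }  — shift
  I5: { [X → . / id], [X → . a id Y], [Y → . X Y], [Y → . x a /], [Y → . x x Y], [Y → X . Y] }  — shift
  I6: { [X → a id Y .] }  — reduce
  I7: { [Y → x . a /], [Y → x . x Y] }  — shift
  I8: { [Y → x a . /] }  — shift
  I9: { [X → . / id], [X → . a id Y], [Y → . X Y], [Y → . x a /], [Y → . x x Y], [Y → x x . Y] }  — shift
  I10: { [Y → x x Y .] }  — reduce
  I11: { [Y → x a / .] }  — reduce
  I12: { [Y → X Y .] }  — reduce
  I13: { [X → / id .] }  — reduce

Every state is either a pure shift/goto state or contains exactly one complete item and nothing to shift — no conflicts. The grammar is LR(0).

Answer: Yes, the grammar is LR(0)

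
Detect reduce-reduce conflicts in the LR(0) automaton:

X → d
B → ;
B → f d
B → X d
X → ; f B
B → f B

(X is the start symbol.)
A reduce-reduce conflict occurs when an LR(0) state has two complete items [A → α .] and [B → β .] — both call for a reduction, and with no lookahead the parser cannot choose between them.

Augment with X' → X and build the canonical LR(0) collection (I0 = CLOSURE({[X' → . X]}), then GOTO on every symbol after a dot until no new states appear). It has 12 states:
  I0: { [X → . ; f B], [X → . d], [X' → . X] }  — shift
  I1: { [X → ; . f B] }  — shift
  I2: { [X' → X .] }  — accept
  I3: { [X → d .] }  — reduce
  I4: { [B → . ;], [B → . X d], [B → . f B], [B → . f d], [X → . ; f B], [X → . d], [X → ; f . B] }  — shift
  I5: { [B → ; .], [X → ; . f B] }  — shift, reduce
  I6: { [X → ; f B .] }  — reduce
  I7: { [B → X . d] }  — shift
  I8: { [B → . ;], [B → . X d], [B → . f B], [B → . f d], [B → f . B], [B → f . d], [X → . ; f B], [X → . d] }  — shift
  I9: { [B → f B .] }  — reduce
  I10: { [B → f d .], [X → d .] }  — 2 reduces
  I11: { [B → X d .] }  — reduce

I10 contains complete items [B → f d .], [X → d .] — reduce-reduce conflict.

Answer: Yes — I10: [B → f d .] vs [X → d .]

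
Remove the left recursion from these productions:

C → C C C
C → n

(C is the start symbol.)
C → n C'
C' → C C C'
C' → ε

C is directly left-recursive. The standard transformation for
  A → A α₁ | ... | A α_m | β₁ | ... | β_n
is
  A  → β₁ A' | ... | β_n A'
  A' → α₁ A' | ... | α_m A' | ε

C → n becomes C → n C'
C → C C C becomes C' → C C C'
Add C' → ε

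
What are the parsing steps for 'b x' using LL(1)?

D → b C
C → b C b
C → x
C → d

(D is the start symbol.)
Stack is shown with the top on the left.

Stack  Input  Action
--------------------
D $    b x $  output D → b C
b C $  b x $  match 'b'
C $    x $    output C → x
x $    x $    match 'x'
$      $      accept

The string is accepted.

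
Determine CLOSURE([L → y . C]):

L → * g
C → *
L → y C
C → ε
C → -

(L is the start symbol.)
{ [C → . *], [C → . -], [C → .], [L → y . C] }

To compute CLOSURE, for each item [A → α.Bβ] where B is a non-terminal, add [B → .γ] for all productions B → γ; repeat for the newly added items until nothing changes.

Start with: [L → y . C]
  [L → y . C] has the dot before C: add [C → . *], [C → .], [C → . -]
No further items can be added.

CLOSURE = { [C → . *], [C → . -], [C → .], [L → y . C] }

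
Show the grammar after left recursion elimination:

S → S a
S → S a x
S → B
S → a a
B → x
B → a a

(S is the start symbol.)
S is directly left-recursive. The standard transformation for
  A → A α₁ | ... | A α_m | β₁ | ... | β_n
is
  A  → β₁ A' | ... | β_n A'
  A' → α₁ A' | ... | α_m A' | ε

S → B becomes S → B S'
S → a a becomes S → a a S'
S → S a becomes S' → a S'
S → S a x becomes S' → a x S'
Add S' → ε

Productions for other non-terminals are unchanged:
  B → x
  B → a a

Resulting grammar:
S → B S'
S → a a S'
S' → a S'
S' → a x S'
S' → ε
B → x
B → a a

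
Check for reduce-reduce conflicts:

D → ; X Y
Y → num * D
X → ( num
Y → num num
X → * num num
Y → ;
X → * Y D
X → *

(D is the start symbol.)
Yes — I14: [X → * num num .] vs [Y → num num .]

A reduce-reduce conflict occurs when an LR(0) state has two complete items [A → α .] and [B → β .] — both call for a reduction, and with no lookahead the parser cannot choose between them.

Augment with D' → D and build the canonical LR(0) collection (I0 = CLOSURE({[D' → . D]}), then GOTO on every symbol after a dot until no new states appear). It has 17 states:
  I0: { [D → . ; X Y], [D' → . D] }  — shift
  I1: { [D → ; . X Y], [X → . ( num], [X → . * Y D], [X → . * num num], [X → . *] }  — shift
  I2: { [D' → D .] }  — accept
  I3: { [X → ( . num] }  — shift
  I4: { [X → * . Y D], [X → * . num num], [X → * .], [Y → . ;], [Y → . num * D], [Y → . num num] }  — shift, reduce
  I5: { [D → ; X . Y], [Y → . ;], [Y → . num * D], [Y → . num num] }  — shift
  I6: { [Y → ; .] }  — reduce
  I7: { [D → ; X Y .] }  — reduce
  I8: { [Y → num . * D], [Y → num . num] }  — shift
  I9: { [D → . ; X Y], [Y → num * . D] }  — shift
  I10: { [Y → num num .] }  — reduce
  I11: { [Y → num * D .] }  — reduce
  I12: { [D → . ; X Y], [X → * Y . D] }  — shift
  I13: { [X → * num . num], [Y → num . * D], [Y → num . num] }  — shift
  I14: { [X → * num num .], [Y → num num .] }  — 2 reduces
  I15: { [X → * Y D .] }  — reduce
  I16: { [X → ( num .] }  — reduce

I14 contains complete items [X → * num num .], [Y → num num .] — reduce-reduce conflict.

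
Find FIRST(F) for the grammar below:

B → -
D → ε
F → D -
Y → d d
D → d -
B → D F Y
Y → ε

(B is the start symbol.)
To compute FIRST(F), examine every production with F on the left-hand side, reading each right-hand side left to right until a non-nullable symbol is reached.

FIRST sets of the other non-terminals involved (by the same procedure, iterated to a fixed point):
  FIRST(D) = { 'd', ε }

From F → D -:
  - D is a non-terminal: add FIRST(D) \ {ε} = { 'd' }
    D is nullable, so continue to the next symbol
  - '-' is a terminal: add '-' and stop

Collecting: FIRST(F) = { '-', 'd' }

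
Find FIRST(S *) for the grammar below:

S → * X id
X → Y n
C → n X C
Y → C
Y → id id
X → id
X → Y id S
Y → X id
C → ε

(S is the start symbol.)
{ '*' }

FIRST sets of the non-terminals involved (from the grammar, by fixed-point iteration):
  FIRST(S) = { '*' }

To compute FIRST(S *), process the symbols left to right:
Symbol S is a non-terminal. Add FIRST(S) \ {ε} = { '*' }
S is not nullable (ε ∉ FIRST(S)), so stop here.
FIRST(S *) = { '*' }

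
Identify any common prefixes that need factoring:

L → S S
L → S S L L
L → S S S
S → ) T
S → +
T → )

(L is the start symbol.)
Left-factoring is needed when two productions for the same non-terminal
share a common prefix on the right-hand side.

Productions for L:
  L → S S
  L → S S L L
  L → S S S
Productions for S:
  S → ) T
  S → +

Found common prefix 'S S' in productions for L

Answer: Yes, L has productions with common prefix 'S S'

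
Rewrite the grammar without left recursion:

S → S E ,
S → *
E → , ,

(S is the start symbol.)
S is directly left-recursive. The standard transformation for
  A → A α₁ | ... | A α_m | β₁ | ... | β_n
is
  A  → β₁ A' | ... | β_n A'
  A' → α₁ A' | ... | α_m A' | ε

S → * becomes S → * S'
S → S E , becomes S' → E , S'
Add S' → ε

Productions for other non-terminals are unchanged:
  E → , ,

Resulting grammar:
S → * S'
S' → E , S'
S' → ε
E → , ,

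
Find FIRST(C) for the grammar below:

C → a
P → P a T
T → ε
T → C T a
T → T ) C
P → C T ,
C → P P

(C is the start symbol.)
To compute FIRST(C), examine every production with C on the left-hand side, reading each right-hand side left to right until a non-nullable symbol is reached.

FIRST sets of the other non-terminals involved (by the same procedure, iterated to a fixed point):
  FIRST(P) = { 'a' }

From C → a:
  - a is a terminal: add 'a' and stop
From C → P P:
  - P is a non-terminal: add FIRST(P) \ {ε} = { 'a' }
    P is not nullable, so stop

Collecting: FIRST(C) = { 'a' }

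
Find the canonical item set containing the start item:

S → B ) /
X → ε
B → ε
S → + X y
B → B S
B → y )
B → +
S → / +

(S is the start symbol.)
{ [B → . +], [B → . B S], [B → . y )], [B → .], [S → . + X y], [S → . / +], [S → . B ) /], [S' → . S] }

First, augment the grammar with S' → S
I₀ = CLOSURE({ [S' → . S] }):
  [S' → . S] has the dot before S: add [S → . B ) /], [S → . + X y], [S → . / +]
  [S → . B ) /] has the dot before B: add [B → .], [B → . B S], [B → . y )], [B → . +]
No further items can be added.

I₀ = { [B → . +], [B → . B S], [B → . y )], [B → .], [S → . + X y], [S → . / +], [S → . B ) /], [S' → . S] }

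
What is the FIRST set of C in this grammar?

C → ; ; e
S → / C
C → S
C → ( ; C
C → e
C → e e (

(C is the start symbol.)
To compute FIRST(C), examine every production with C on the left-hand side, reading each right-hand side left to right until a non-nullable symbol is reached.

FIRST sets of the other non-terminals involved (by the same procedure, iterated to a fixed point):
  FIRST(S) = { '/' }

From C → ; ; e:
  - ';' is a terminal: add ';' and stop
From C → S:
  - S is a non-terminal: add FIRST(S) \ {ε} = { '/' }
    S is not nullable, so stop
From C → ( ; C:
  - '(' is a terminal: add '(' and stop
From C → e:
  - e is a terminal: add 'e' and stop
From C → e e (:
  - e is a terminal: add 'e' and stop

Collecting: FIRST(C) = { '(', '/', ';', 'e' }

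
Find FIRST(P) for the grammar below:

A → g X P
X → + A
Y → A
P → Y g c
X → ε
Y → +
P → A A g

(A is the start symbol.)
{ '+', 'g' }

FIRST sets of the other non-terminals involved (by the same procedure, iterated to a fixed point):
  FIRST(Y) = { '+', 'g' }
  FIRST(A) = { 'g' }

From P → Y g c:
  - Y is a non-terminal: add FIRST(Y) \ {ε} = { '+', 'g' }
    Y is not nullable, so stop
From P → A A g:
  - A is a non-terminal: add FIRST(A) \ {ε} = { 'g' }
    A is not nullable, so stop

Collecting: FIRST(P) = { '+', 'g' }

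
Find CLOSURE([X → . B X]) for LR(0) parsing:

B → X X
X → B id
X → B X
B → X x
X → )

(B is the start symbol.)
To compute CLOSURE, for each item [A → α.Bβ] where B is a non-terminal, add [B → .γ] for all productions B → γ; repeat for the newly added items until nothing changes.

Start with: [X → . B X]
  [X → . B X] has the dot before B: add [B → . X X], [B → . X x]
  [B → . X X] has the dot before X: add [X → . B id], [X → . )]
No further items can be added.

CLOSURE = { [B → . X X], [B → . X x], [X → . )], [X → . B X], [X → . B id] }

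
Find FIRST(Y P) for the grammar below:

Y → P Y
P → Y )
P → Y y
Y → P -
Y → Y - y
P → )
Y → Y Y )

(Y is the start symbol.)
FIRST sets of the non-terminals involved (from the grammar, by fixed-point iteration):
  FIRST(Y) = { ')' }

To compute FIRST(Y P), process the symbols left to right:
Symbol Y is a non-terminal. Add FIRST(Y) \ {ε} = { ')' }
Y is not nullable (ε ∉ FIRST(Y)), so stop here.
FIRST(Y P) = { ')' }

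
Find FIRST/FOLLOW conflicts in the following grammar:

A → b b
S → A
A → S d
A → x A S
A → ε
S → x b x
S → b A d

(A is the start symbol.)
Yes. A → b b with FOLLOW(A) on { 'b' }; A → S d with FOLLOW(A) on { 'b', 'd', 'x' }; A → x A S with FOLLOW(A) on { 'x' }; S → x b x with FOLLOW(S) on { 'x' }; S → b A d with FOLLOW(S) on { 'b' }

A FIRST/FOLLOW conflict occurs when a non-terminal N has a nullable alternative N → β (β ⇒* ε) and another alternative N → α with FIRST(α) ∩ FOLLOW(N) ≠ ∅: on such a lookahead the parser cannot decide between expanding α and letting N vanish via β.

Nullable non-terminals: A, S.
FIRST sets used below: FIRST(S) = { 'b', 'd', 'x', ε }, FIRST(A) = { 'b', 'd', 'x', ε }

A: nullable alternative(s) A → ε; FOLLOW(A) = { $, 'b', 'd', 'x' }
  A → b b: FIRST \ {ε} = { 'b' } — overlaps FOLLOW(A) on { 'b' }: CONFLICT
  A → S d: FIRST \ {ε} = { 'b', 'd', 'x' } — overlaps FOLLOW(A) on { 'b', 'd', 'x' }: CONFLICT
  A → x A S: FIRST \ {ε} = { 'x' } — overlaps FOLLOW(A) on { 'x' }: CONFLICT
  A → ε: FIRST \ {ε} = { } — this is the only nullable alternative, skip

S: nullable alternative(s) S → A; FOLLOW(S) = { $, 'b', 'd', 'x' }
  S → A: FIRST \ {ε} = { 'b', 'd', 'x' } — this is the only nullable alternative, skip
  S → x b x: FIRST \ {ε} = { 'x' } — overlaps FOLLOW(S) on { 'x' }: CONFLICT
  S → b A d: FIRST \ {ε} = { 'b' } — overlaps FOLLOW(S) on { 'b' }: CONFLICT

So the grammar has 5 FIRST/FOLLOW conflicts (marked CONFLICT above).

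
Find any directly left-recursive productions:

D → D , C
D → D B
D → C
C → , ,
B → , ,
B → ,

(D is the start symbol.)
Direct left recursion occurs when N → N α for some non-terminal N (the right-hand side begins with the left-hand side itself).

D → D , C: LEFT RECURSIVE (starts with D)
D → D B: LEFT RECURSIVE (starts with D)
D → C: starts with C
C → , ,: starts with ','
B → , ,: starts with ','
B → ,: starts with ','

The grammar has direct left recursion on: D.

Answer: Yes, D is left-recursive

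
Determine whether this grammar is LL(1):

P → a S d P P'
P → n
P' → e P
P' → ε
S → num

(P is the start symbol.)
No. Predict set conflict for P': { 'e' }

Relevant sets:
  FOLLOW(P') = { $, 'e' }

For P:
  PREDICT(P → a S d P P') = { 'a' }
  PREDICT(P → n) = { 'n' }
For P':
  PREDICT(P' → e P) = { 'e' }
  PREDICT(P' → ε) = { $, 'e' }
S has a single production, so nothing to check there.

Conflict found: Predict set conflict for P': { 'e' }
The grammar is NOT LL(1).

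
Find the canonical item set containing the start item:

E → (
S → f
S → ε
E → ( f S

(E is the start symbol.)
{ [E → . ( f S], [E → . (], [E' → . E] }

First, augment the grammar with E' → E
I₀ = CLOSURE({ [E' → . E] }):
  [E' → . E] has the dot before E: add [E → . (], [E → . ( f S]
No further items can be added.

I₀ = { [E → . ( f S], [E → . (], [E' → . E] }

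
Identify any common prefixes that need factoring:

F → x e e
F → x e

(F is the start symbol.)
Left-factoring is needed when two productions for the same non-terminal
share a common prefix on the right-hand side.

Productions for F:
  F → x e e
  F → x e

Found common prefix 'x e' in productions for F

Answer: Yes, F has productions with common prefix 'x e'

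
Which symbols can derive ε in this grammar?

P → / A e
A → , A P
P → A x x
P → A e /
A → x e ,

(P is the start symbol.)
A non-terminal is nullable if it can derive ε (the empty string): either it has an ε-production, or it has a production whose right-hand side consists entirely of nullable non-terminals.

There are no ε-productions, so no non-terminal can derive ε.
No non-terminals are nullable.

Answer: None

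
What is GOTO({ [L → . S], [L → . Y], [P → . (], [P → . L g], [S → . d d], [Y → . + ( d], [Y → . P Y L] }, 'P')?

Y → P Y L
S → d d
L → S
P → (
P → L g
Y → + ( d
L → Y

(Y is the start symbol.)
GOTO(I, 'P') = CLOSURE({ [A → αX.β] : [A → α.Xβ] ∈ I, X = 'P' })

Items with dot before 'P', with the dot advanced:
  [Y → . P Y L] → [Y → P . Y L]
Closure of the advanced items:
  [Y → P . Y L] has the dot before Y: add [Y → . P Y L], [Y → . + ( d]
  [Y → . P Y L] has the dot before P: add [P → . (], [P → . L g]
  [P → . L g] has the dot before L: add [L → . S], [L → . Y]
  [L → . S] has the dot before S: add [S → . d d]

GOTO = { [L → . S], [L → . Y], [P → . (], [P → . L g], [S → . d d], [Y → . + ( d], [Y → . P Y L], [Y → P . Y L] }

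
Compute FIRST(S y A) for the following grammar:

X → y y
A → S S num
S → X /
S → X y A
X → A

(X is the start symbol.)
FIRST sets of the non-terminals involved (from the grammar, by fixed-point iteration):
  FIRST(S) = { 'y' }

To compute FIRST(S y A), process the symbols left to right:
Symbol S is a non-terminal. Add FIRST(S) \ {ε} = { 'y' }
S is not nullable (ε ∉ FIRST(S)), so stop here.
FIRST(S y A) = { 'y' }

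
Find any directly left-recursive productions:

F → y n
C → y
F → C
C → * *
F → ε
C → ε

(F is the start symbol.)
F → y n: starts with y
C → y: starts with y
F → C: starts with C
C → * *: starts with '*'
F → ε: starts with ε
C → ε: starts with ε

No direct left recursion found.

Answer: No direct left recursion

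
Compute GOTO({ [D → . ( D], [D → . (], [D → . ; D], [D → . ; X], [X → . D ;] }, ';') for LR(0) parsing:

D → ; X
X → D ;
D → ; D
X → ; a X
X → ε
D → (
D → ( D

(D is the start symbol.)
GOTO(I, ';') = CLOSURE({ [A → αX.β] : [A → α.Xβ] ∈ I, X = ';' })

Items with dot before ';', with the dot advanced:
  [D → . ; D] → [D → ; . D]
  [D → . ; X] → [D → ; . X]
Closure of the advanced items:
  [D → ; . D] has the dot before D: add [D → . ; X], [D → . ; D], [D → . (], [D → . ( D]
  [D → ; . X] has the dot before X: add [X → . D ;], [X → . ; a X], [X → .]

GOTO = { [D → . ( D], [D → . (], [D → . ; D], [D → . ; X], [D → ; . D], [D → ; . X], [X → . ; a X], [X → . D ;], [X → .] }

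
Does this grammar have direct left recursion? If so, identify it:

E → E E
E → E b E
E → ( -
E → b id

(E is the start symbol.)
Yes, E is left-recursive

E → E E: LEFT RECURSIVE (starts with E)
E → E b E: LEFT RECURSIVE (starts with E)
E → ( -: starts with '('
E → b id: starts with b

The grammar has direct left recursion on: E.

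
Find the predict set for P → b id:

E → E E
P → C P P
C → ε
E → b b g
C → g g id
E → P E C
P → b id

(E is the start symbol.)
{ 'b' }

PREDICT(P → b id) = (FIRST(RHS) \ {ε}) ∪ (FOLLOW(P) if ε ∈ FIRST(RHS), i.e. RHS ⇒* ε)
FIRST(b id) = { 'b' }
ε ∉ FIRST(b id), so FOLLOW(P) is not added.
PREDICT(P → b id) = { 'b' }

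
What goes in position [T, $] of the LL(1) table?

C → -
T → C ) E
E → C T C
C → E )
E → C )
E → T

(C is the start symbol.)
Empty (error entry)

To find M[T, $], we find productions for T where $ is in the predict set (PREDICT(N → α) = (FIRST(α) \ {ε}) ∪ (FOLLOW(N) if α ⇒* ε)).

Relevant sets:
  FIRST(C) = { '-' }

T → C ) E: PREDICT = { '-' }

M[T, $] is empty (no production applies)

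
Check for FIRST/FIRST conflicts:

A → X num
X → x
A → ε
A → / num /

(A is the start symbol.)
A FIRST/FIRST conflict occurs when two productions N → α and N → β for the same non-terminal have FIRST(α) ∩ FIRST(β) ≠ ∅ (with ε ∈ FIRST of a nullable right-hand side, so two nullable alternatives also conflict).

FIRST sets of the non-terminals at (or reachable through a nullable prefix from) the front of some alternative:
  FIRST(X) = { 'x' }

Productions for A:
  A → X num: FIRST = { 'x' }
  A → ε: FIRST = { ε }
  A → / num /: FIRST = { '/' }
X has only one production, so no FIRST/FIRST conflict is possible there.

All alternatives of each non-terminal have pairwise disjoint FIRST sets.

Answer: No FIRST/FIRST conflicts.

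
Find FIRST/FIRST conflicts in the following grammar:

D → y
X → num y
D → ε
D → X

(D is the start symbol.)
No FIRST/FIRST conflicts.

A FIRST/FIRST conflict occurs when two productions N → α and N → β for the same non-terminal have FIRST(α) ∩ FIRST(β) ≠ ∅ (with ε ∈ FIRST of a nullable right-hand side, so two nullable alternatives also conflict).

FIRST sets of the non-terminals at (or reachable through a nullable prefix from) the front of some alternative:
  FIRST(X) = { 'num' }

Productions for D:
  D → y: FIRST = { 'y' }
  D → ε: FIRST = { ε }
  D → X: FIRST = { 'num' }
X has only one production, so no FIRST/FIRST conflict is possible there.

All alternatives of each non-terminal have pairwise disjoint FIRST sets.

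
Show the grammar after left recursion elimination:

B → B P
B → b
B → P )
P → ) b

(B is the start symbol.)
B → b B'
B → P ) B'
B' → P B'
B' → ε
P → ) b

B is directly left-recursive. The standard transformation for
  A → A α₁ | ... | A α_m | β₁ | ... | β_n
is
  A  → β₁ A' | ... | β_n A'
  A' → α₁ A' | ... | α_m A' | ε

B → b becomes B → b B'
B → P ) becomes B → P ) B'
B → B P becomes B' → P B'
Add B' → ε

Productions for other non-terminals are unchanged:
  P → ) b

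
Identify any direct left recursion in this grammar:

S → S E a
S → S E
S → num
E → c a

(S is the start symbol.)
Yes, S is left-recursive

S → S E a: LEFT RECURSIVE (starts with S)
S → S E: LEFT RECURSIVE (starts with S)
S → num: starts with num
E → c a: starts with c

The grammar has direct left recursion on: S.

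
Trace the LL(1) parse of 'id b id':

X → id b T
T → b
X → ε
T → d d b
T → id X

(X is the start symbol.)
Stack is shown with the top on the left.

Stack     Input      Action
---------------------------
X $       id b id $  output X → id b T
id b T $  id b id $  match 'id'
b T $     b id $     match 'b'
T $       id $       output T → id X
id X $    id $       match 'id'
X $       $          output X → ε
$         $          accept

The string is accepted.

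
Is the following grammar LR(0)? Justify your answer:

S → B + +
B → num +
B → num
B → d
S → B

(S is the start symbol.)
Augment with S' → S and build the canonical LR(0) collection (I0 = CLOSURE({[S' → . S]}), then GOTO on every symbol after a dot until no new states appear). It has 8 states:
  I0: { [B → . d], [B → . num +], [B → . num], [S → . B + +], [S → . B], [S' → . S] }  — shift
  I1: { [S → B . + +], [S → B .] }  — shift, reduce
  I2: { [S' → S .] }  — accept
  I3: { [B → d .] }  — reduce
  I4: { [B → num . +], [B → num .] }  — shift, reduce
  I5: { [B → num + .] }  — reduce
  I6: { [S → B + . +] }  — shift
  I7: { [S → B + + .] }  — reduce

Conflict in state I1:
  Shift-reduce conflict between [S → B .] and [S → B . + +]
So the grammar is NOT LR(0).

Answer: No. Shift-reduce conflict between [S → B .] and [S → B . + +]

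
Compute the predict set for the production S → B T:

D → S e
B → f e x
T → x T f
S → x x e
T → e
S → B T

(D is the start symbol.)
{ 'f' }

PREDICT(S → B T) = (FIRST(RHS) \ {ε}) ∪ (FOLLOW(S) if ε ∈ FIRST(RHS), i.e. RHS ⇒* ε)
FIRST(B) = { 'f' }
FIRST(B T) = { 'f' }
ε ∉ FIRST(B T), so FOLLOW(S) is not added.
PREDICT(S → B T) = { 'f' }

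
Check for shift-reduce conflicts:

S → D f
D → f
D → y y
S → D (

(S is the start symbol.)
No shift-reduce conflicts

Augment with S' → S and build the canonical LR(0) collection (I0 = CLOSURE({[S' → . S]}), then GOTO on every symbol after a dot until no new states appear). It has 8 states:
  I0: { [D → . f], [D → . y y], [S → . D (], [S → . D f], [S' → . S] }  — shift
  I1: { [S → D . (], [S → D . f] }  — shift
  I2: { [S' → S .] }  — accept
  I3: { [D → f .] }  — reduce
  I4: { [D → y . y] }  — shift
  I5: { [D → y y .] }  — reduce
  I6: { [S → D ( .] }  — reduce
  I7: { [S → D f .] }  — reduce

No state contains both a complete item and a shift item.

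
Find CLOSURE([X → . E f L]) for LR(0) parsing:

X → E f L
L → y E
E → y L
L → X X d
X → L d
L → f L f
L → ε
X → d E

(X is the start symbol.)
{ [E → . y L], [X → . E f L] }

To compute CLOSURE, for each item [A → α.Bβ] where B is a non-terminal, add [B → .γ] for all productions B → γ; repeat for the newly added items until nothing changes.

Start with: [X → . E f L]
  [X → . E f L] has the dot before E: add [E → . y L]
No further items can be added.

CLOSURE = { [E → . y L], [X → . E f L] }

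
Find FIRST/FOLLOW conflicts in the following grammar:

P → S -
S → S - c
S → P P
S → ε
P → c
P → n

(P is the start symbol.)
Yes. S → S '-' c with FOLLOW(S) on { '-' }; S → P P with FOLLOW(S) on { '-' }

Nullable non-terminals: S.
FIRST sets used below: FIRST(S) = { '-', 'c', 'n', ε }, FIRST(P) = { '-', 'c', 'n' }

S: nullable alternative(s) S → ε; FOLLOW(S) = { '-' }
  S → S - c: FIRST \ {ε} = { '-', 'c', 'n' } — overlaps FOLLOW(S) on { '-' }: CONFLICT
  S → P P: FIRST \ {ε} = { '-', 'c', 'n' } — overlaps FOLLOW(S) on { '-' }: CONFLICT
  S → ε: FIRST \ {ε} = { } — this is the only nullable alternative, skip

P has no nullable alternative, so no FIRST/FOLLOW check is needed there.

So the grammar has 2 FIRST/FOLLOW conflicts (marked CONFLICT above).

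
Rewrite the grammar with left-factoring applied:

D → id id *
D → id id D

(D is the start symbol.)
Left-factoring transforms A → αβ₁ | αβ₂ into A → αA' and A' → β₁ | β₂
(α is the longest common prefix among the alternatives). Repeat until
no nonterminal has two alternatives with a common prefix.

Round 1: D has alternatives sharing prefix 'id id'. Introduce D': D → id id D'
  Add: D' → *
  Add: D' → D

No remaining common prefixes — done.

Resulting grammar:
D → id id D'
D' → *
D' → D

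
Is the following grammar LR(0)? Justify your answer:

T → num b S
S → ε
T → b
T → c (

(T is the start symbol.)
Augment with T' → T and build the canonical LR(0) collection (I0 = CLOSURE({[T' → . T]}), then GOTO on every symbol after a dot until no new states appear). It has 8 states:
  I0: { [T → . b], [T → . c (], [T → . num b S], [T' → . T] }  — shift
  I1: { [T' → T .] }  — accept
  I2: { [T → b .] }  — reduce
  I3: { [T → c . (] }  — shift
  I4: { [T → num . b S] }  — shift
  I5: { [S → .], [T → num b . S] }  — reduce
  I6: { [T → num b S .] }  — reduce
  I7: { [T → c ( .] }  — reduce

Every state is either a pure shift/goto state or contains exactly one complete item and nothing to shift — no conflicts. The grammar is LR(0).

Answer: Yes, the grammar is LR(0)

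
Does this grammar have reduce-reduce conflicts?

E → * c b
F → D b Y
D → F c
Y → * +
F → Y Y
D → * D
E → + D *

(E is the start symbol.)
Augment with E' → E and build the canonical LR(0) collection (I0 = CLOSURE({[E' → . E]}), then GOTO on every symbol after a dot until no new states appear). It has 18 states:
  I0: { [E → . * c b], [E → . + D *], [E' → . E] }  — shift
  I1: { [E → * . c b] }  — shift
  I2: { [D → . * D], [D → . F c], [E → + . D *], [F → . D b Y], [F → . Y Y], [Y → . * +] }  — shift
  I3: { [E' → E .] }  — accept
  I4: { [D → * . D], [D → . * D], [D → . F c], [F → . D b Y], [F → . Y Y], [Y → * . +], [Y → . * +] }  — shift
  I5: { [E → + D . *], [F → D . b Y] }  — shift
  I6: { [D → F . c] }  — shift
  I7: { [F → Y . Y], [Y → . * +] }  — shift
  I8: { [Y → * . +] }  — shift
  I9: { [F → Y Y .] }  — reduce
  I10: { [Y → * + .] }  — reduce
  I11: { [D → F c .] }  — reduce
  I12: { [E → + D * .] }  — reduce
  I13: { [F → D b . Y], [Y → . * +] }  — shift
  I14: { [F → D b Y .] }  — reduce
  I15: { [D → * D .], [F → D . b Y] }  — shift, reduce
  I16: { [E → * c . b] }  — shift
  I17: { [E → * c b .] }  — reduce

No state contains more than one complete item.

Answer: No reduce-reduce conflicts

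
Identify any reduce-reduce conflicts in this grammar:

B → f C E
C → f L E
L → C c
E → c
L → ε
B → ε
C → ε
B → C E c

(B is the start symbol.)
A reduce-reduce conflict occurs when an LR(0) state has two complete items [A → α .] and [B → β .] — both call for a reduction, and with no lookahead the parser cannot choose between them.

Augment with B' → B and build the canonical LR(0) collection (I0 = CLOSURE({[B' → . B]}), then GOTO on every symbol after a dot until no new states appear). It has 15 states:
  I0: { [B → . C E c], [B → . f C E], [B → .], [B' → . B], [C → . f L E], [C → .] }  — shift, 2 reduces
  I1: { [B' → B .] }  — accept
  I2: { [B → C . E c], [E → . c] }  — shift
  I3: { [B → f . C E], [C → . f L E], [C → .], [C → f . L E], [L → . C c], [L → .] }  — shift, 2 reduces
  I4: { [B → f C . E], [E → . c], [L → C . c] }  — shift
  I5: { [C → f L . E], [E → . c] }  — shift
  I6: { [C → . f L E], [C → .], [C → f . L E], [L → . C c], [L → .] }  — shift, 2 reduces
  I7: { [L → C . c] }  — shift
  I8: { [L → C c .] }  — reduce
  I9: { [C → f L E .] }  — reduce
  I10: { [E → c .] }  — reduce
  I11: { [B → f C E .] }  — reduce
  I12: { [E → c .], [L → C c .] }  — 2 reduces
  I13: { [B → C E . c] }  — shift
  I14: { [B → C E c .] }  — reduce

I0 contains complete items [B → .], [C → .] — reduce-reduce conflict.
I3 contains complete items [C → .], [L → .] — reduce-reduce conflict.
I6 contains complete items [C → .], [L → .] — reduce-reduce conflict.
I12 contains complete items [E → c .], [L → C c .] — reduce-reduce conflict.

Answer: Yes — I0: [B → .] vs [C → .]; I3: [C → .] vs [L → .]; I6: [C → .] vs [L → .]; I12: [E → c .] vs [L → C c .]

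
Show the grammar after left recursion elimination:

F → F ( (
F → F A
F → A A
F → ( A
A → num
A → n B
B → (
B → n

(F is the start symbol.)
F is directly left-recursive. The standard transformation for
  A → A α₁ | ... | A α_m | β₁ | ... | β_n
is
  A  → β₁ A' | ... | β_n A'
  A' → α₁ A' | ... | α_m A' | ε

F → A A becomes F → A A F'
F → ( A becomes F → ( A F'
F → F ( ( becomes F' → ( ( F'
F → F A becomes F' → A F'
Add F' → ε

Productions for other non-terminals are unchanged:
  A → num
  A → n B
  B → (
  B → n

Resulting grammar:
F → A A F'
F → ( A F'
F' → ( ( F'
F' → A F'
F' → ε
A → num
A → n B
B → (
B → n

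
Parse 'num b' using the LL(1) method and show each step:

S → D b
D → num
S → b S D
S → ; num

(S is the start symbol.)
LL(1) parsing maintains a stack (initially the start symbol over $) and the input. At each step: if the stack top is a terminal, match it against the current input token; if it is a non-terminal N, replace it with the RHS of M[N, lookahead] (the unique production whose predict set contains the lookahead).

Stack is shown with the top on the left.

Stack    Input    Action
------------------------
S $      num b $  output S → D b
D b $    num b $  output D → num
num b $  num b $  match 'num'
b $      b $      match 'b'
$        $        accept

The string is accepted.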